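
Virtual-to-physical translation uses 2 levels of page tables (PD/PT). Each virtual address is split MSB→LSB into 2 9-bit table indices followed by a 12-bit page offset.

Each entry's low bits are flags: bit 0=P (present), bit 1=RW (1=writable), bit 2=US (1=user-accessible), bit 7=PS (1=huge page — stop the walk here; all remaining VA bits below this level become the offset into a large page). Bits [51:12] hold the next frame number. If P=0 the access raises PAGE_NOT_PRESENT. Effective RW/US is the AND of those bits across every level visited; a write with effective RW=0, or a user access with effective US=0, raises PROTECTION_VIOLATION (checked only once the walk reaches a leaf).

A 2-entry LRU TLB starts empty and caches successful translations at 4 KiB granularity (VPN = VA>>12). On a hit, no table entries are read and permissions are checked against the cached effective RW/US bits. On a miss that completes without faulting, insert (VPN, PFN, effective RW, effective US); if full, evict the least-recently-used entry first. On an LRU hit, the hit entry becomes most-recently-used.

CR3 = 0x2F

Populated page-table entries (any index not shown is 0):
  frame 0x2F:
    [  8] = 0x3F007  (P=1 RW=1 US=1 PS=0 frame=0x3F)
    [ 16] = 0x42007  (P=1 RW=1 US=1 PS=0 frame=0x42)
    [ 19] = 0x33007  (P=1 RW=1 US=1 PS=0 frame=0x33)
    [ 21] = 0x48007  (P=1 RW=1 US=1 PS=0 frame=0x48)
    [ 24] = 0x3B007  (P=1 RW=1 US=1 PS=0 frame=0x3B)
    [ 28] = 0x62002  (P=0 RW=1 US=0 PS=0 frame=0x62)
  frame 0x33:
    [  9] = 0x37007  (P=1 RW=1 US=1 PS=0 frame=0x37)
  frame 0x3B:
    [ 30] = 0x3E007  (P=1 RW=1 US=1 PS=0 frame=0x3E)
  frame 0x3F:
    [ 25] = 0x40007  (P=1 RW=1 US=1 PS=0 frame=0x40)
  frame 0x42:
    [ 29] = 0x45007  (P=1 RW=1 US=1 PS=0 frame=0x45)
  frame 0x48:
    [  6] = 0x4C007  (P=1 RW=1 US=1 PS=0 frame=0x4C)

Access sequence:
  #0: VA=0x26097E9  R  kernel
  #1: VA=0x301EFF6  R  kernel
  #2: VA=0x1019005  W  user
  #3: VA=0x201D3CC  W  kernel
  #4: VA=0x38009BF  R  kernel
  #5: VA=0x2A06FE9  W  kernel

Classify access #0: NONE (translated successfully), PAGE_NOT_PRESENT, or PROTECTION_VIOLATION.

Per-access translation:
#0 VA=0x26097E9 (r,kernel):
  L0 @0x2F[19] → 0x33007  P=1,RW=1,US=1,PS=0
  L1 @0x33[9] → 0x37007  P=1,RW=1,US=1,PS=0
  → PA=0x377E9  (2 entries read)
#1 VA=0x301EFF6 (r,kernel):
  L0 @0x2F[24] → 0x3B007  P=1,RW=1,US=1,PS=0
  L1 @0x3B[30] → 0x3E007  P=1,RW=1,US=1,PS=0
  → PA=0x3EFF6  (2 entries read)
#2 VA=0x1019005 (w,user):
  L0 @0x2F[8] → 0x3F007  P=1,RW=1,US=1,PS=0
  L1 @0x3F[25] → 0x40007  P=1,RW=1,US=1,PS=0
  → PA=0x40005  (2 entries read)
#3 VA=0x201D3CC (w,kernel):
  L0 @0x2F[16] → 0x42007  P=1,RW=1,US=1,PS=0
  L1 @0x42[29] → 0x45007  P=1,RW=1,US=1,PS=0
  → PA=0x453CC  (2 entries read)
#4 VA=0x38009BF (r,kernel):
  L0 @0x2F[28] → 0x62002  P=0,RW=1,US=0,PS=0
  ⇒ fault: PAGE_NOT_PRESENT  — 1 lookups
#5 VA=0x2A06FE9 (w,kernel):
  L0 @0x2F[21] → 0x48007  P=1,RW=1,US=1,PS=0
  L1 @0x48[6] → 0x4C007  P=1,RW=1,US=1,PS=0
  → PA=0x4CFE9  (2 entries read)

Access #0 fault: NONE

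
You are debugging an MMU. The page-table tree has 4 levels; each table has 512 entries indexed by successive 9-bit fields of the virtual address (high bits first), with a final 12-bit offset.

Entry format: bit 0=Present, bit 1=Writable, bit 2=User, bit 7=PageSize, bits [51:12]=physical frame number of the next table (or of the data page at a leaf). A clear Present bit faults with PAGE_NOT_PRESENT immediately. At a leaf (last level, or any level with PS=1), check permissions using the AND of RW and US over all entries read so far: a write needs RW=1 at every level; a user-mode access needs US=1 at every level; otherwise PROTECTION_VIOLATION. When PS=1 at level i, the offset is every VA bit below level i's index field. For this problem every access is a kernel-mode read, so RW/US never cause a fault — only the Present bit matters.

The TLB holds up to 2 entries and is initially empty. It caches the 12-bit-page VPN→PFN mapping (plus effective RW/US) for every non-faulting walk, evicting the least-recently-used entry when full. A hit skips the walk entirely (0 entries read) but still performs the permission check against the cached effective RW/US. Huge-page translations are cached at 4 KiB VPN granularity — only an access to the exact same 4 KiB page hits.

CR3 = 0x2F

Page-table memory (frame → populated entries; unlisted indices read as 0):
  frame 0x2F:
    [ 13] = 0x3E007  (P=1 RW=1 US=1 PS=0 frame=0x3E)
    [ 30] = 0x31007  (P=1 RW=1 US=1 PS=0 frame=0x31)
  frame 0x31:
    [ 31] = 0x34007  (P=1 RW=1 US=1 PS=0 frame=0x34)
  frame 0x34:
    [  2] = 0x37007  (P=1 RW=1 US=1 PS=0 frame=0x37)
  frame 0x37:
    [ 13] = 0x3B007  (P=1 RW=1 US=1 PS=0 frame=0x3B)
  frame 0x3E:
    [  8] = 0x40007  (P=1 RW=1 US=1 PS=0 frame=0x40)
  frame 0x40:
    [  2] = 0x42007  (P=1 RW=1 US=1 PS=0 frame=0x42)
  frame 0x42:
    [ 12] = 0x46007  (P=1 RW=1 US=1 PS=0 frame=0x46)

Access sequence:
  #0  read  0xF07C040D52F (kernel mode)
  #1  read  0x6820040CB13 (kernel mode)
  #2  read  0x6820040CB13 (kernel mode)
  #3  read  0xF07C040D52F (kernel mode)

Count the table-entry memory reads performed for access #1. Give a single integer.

Walk each access:
#0 VA=0xF07C040D52F (r,kernel):
  L0 @0x2F[30] → 0x31007  P=1,RW=1,US=1,PS=0
  L1 @0x31[31] → 0x34007  P=1,RW=1,US=1,PS=0
  L2 @0x34[2] → 0x37007  P=1,RW=1,US=1,PS=0
  L3 @0x37[13] → 0x3B007  P=1,RW=1,US=1,PS=0
  ⇒ phys 0x3B52F  [4 reads]
#1 VA=0x6820040CB13 (r,kernel):
  L0 @0x2F[13] → 0x3E007  P=1,RW=1,US=1,PS=0
  L1 @0x3E[8] → 0x40007  P=1,RW=1,US=1,PS=0
  L2 @0x40[2] → 0x42007  P=1,RW=1,US=1,PS=0
  L3 @0x42[12] → 0x46007  P=1,RW=1,US=1,PS=0
  ⇒ phys 0x46B13  [4 reads]
#2 VA=0x6820040CB13 (r,kernel):
  TLB hit vpn=0x6820040C → PA=0x46B13
#3 VA=0xF07C040D52F (r,kernel):
  TLB hit vpn=0xF07C040D → PA=0x3B52F

Entries read for #1: 4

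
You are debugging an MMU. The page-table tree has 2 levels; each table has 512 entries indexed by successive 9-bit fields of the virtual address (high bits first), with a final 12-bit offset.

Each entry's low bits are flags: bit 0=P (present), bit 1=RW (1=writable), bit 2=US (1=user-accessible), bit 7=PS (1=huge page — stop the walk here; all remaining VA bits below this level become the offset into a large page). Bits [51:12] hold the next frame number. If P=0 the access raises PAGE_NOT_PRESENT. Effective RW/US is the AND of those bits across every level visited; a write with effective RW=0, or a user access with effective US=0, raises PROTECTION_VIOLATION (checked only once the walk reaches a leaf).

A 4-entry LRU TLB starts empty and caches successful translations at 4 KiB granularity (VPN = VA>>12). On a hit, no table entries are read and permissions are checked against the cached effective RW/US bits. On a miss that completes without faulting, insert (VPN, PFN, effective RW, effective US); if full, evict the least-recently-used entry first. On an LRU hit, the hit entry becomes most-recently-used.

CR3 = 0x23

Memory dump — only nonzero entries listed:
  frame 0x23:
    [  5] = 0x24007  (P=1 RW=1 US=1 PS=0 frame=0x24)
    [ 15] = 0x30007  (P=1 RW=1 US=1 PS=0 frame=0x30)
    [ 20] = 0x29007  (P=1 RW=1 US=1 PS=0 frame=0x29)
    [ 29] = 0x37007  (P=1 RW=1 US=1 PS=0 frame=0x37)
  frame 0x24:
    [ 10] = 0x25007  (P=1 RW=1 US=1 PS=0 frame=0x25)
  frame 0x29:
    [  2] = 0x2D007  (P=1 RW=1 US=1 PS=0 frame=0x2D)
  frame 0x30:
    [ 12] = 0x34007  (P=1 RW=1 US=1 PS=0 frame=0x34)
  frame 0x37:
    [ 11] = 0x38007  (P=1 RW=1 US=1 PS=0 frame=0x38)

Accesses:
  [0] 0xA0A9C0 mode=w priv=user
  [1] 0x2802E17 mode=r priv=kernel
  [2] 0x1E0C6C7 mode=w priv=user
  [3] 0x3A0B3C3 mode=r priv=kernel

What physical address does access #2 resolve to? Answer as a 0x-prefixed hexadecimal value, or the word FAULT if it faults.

Trace:
#0 VA=0xA0A9C0 (w,user):
  [0] read 0x23 idx=5: raw=0x24007 flags P=1 W=1 U=1 S=0
  [1] read 0x24 idx=10: raw=0x25007 flags P=1 W=1 U=1 S=0
  ✓ 0x259C0  — 2 lookups
#1 VA=0x2802E17 (r,kernel):
  [0] read 0x23 idx=20: raw=0x29007 flags P=1 W=1 U=1 S=0
  [1] read 0x29 idx=2: raw=0x2D007 flags P=1 W=1 U=1 S=0
  ✓ 0x2DE17  — 2 lookups
#2 VA=0x1E0C6C7 (w,user):
  [0] read 0x23 idx=15: raw=0x30007 flags P=1 W=1 U=1 S=0
  [1] read 0x30 idx=12: raw=0x34007 flags P=1 W=1 U=1 S=0
  ✓ 0x346C7  — 2 lookups
#3 VA=0x3A0B3C3 (r,kernel):
  [0] read 0x23 idx=29: raw=0x37007 flags P=1 W=1 U=1 S=0
  [1] read 0x37 idx=11: raw=0x38007 flags P=1 W=1 U=1 S=0
  ✓ 0x383C3  — 2 lookups

Access #2 PA: 0x346C7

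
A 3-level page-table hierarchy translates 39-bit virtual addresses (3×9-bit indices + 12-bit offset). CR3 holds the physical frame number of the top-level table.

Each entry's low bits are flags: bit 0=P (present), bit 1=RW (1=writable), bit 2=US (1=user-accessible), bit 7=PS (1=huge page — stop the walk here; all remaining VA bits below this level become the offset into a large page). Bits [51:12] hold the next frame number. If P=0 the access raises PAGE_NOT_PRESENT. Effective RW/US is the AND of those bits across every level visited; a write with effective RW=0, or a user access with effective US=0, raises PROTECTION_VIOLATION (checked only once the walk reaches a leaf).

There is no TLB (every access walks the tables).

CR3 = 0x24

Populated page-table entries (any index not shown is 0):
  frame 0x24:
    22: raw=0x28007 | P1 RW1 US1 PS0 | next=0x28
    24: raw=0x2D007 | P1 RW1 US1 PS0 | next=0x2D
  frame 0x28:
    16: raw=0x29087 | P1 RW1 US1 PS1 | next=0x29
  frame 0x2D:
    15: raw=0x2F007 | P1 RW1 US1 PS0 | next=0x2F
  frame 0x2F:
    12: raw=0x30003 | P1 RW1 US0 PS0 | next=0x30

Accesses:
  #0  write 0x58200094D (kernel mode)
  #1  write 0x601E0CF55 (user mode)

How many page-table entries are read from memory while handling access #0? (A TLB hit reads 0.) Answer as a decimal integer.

Walk each access:
#0 VA=0x58200094D (w,kernel):
  lvl0: tbl 0x24, slot 22 ⇒ 0x28007 (P1/RW1/US1/PS0)
  lvl1: tbl 0x28, slot 16 ⇒ 0x29087 (P1/RW1/US1/PS1)
  ⇒ phys 0x2994D (huge @L1)  [2 reads]
#1 VA=0x601E0CF55 (w,user):
  lvl0: tbl 0x24, slot 24 ⇒ 0x2D007 (P1/RW1/US1/PS0)
  lvl1: tbl 0x2D, slot 15 ⇒ 0x2F007 (P1/RW1/US1/PS0)
  lvl2: tbl 0x2F, slot 12 ⇒ 0x30003 (P1/RW1/US0/PS0)
  ✗ PROTECTION_VIOLATION  [3 reads]

Entries read for #0: 2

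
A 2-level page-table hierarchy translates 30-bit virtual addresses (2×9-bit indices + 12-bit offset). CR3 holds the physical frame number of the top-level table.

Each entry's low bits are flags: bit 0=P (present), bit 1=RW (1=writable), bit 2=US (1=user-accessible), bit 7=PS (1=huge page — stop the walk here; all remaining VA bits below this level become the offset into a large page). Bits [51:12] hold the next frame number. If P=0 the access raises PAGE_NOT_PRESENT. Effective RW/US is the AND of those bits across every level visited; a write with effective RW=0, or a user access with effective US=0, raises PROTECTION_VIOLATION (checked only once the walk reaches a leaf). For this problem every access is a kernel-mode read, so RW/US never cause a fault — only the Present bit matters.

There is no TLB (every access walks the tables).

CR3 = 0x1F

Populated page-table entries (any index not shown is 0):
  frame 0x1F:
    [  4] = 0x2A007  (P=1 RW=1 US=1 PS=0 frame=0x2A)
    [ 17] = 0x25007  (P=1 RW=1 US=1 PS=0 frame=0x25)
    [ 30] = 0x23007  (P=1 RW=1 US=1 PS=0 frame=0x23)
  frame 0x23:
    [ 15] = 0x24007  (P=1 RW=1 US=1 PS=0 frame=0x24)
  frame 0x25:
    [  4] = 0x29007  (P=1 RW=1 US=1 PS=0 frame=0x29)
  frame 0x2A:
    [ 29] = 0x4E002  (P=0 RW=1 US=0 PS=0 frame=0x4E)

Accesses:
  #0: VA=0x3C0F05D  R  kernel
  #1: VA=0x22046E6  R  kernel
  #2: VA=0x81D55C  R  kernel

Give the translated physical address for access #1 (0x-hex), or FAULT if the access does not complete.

Walk each access:
#0 VA=0x3C0F05D (r,kernel):
  lvl0: tbl 0x1F, slot 30 ⇒ 0x23007 (P1/RW1/US1/PS0)
  lvl1: tbl 0x23, slot 15 ⇒ 0x24007 (P1/RW1/US1/PS0)
  → PA=0x2405D  (2 entries read)
#1 VA=0x22046E6 (r,kernel):
  lvl0: tbl 0x1F, slot 17 ⇒ 0x25007 (P1/RW1/US1/PS0)
  lvl1: tbl 0x25, slot 4 ⇒ 0x29007 (P1/RW1/US1/PS0)
  → PA=0x296E6  (2 entries read)
#2 VA=0x81D55C (r,kernel):
  lvl0: tbl 0x1F, slot 4 ⇒ 0x2A007 (P1/RW1/US1/PS0)
  lvl1: tbl 0x2A, slot 29 ⇒ 0x4E002 (P0/RW1/US0/PS0)
  → PAGE_NOT_PRESENT  (2 entries read)

Access #1 PA: 0x296E6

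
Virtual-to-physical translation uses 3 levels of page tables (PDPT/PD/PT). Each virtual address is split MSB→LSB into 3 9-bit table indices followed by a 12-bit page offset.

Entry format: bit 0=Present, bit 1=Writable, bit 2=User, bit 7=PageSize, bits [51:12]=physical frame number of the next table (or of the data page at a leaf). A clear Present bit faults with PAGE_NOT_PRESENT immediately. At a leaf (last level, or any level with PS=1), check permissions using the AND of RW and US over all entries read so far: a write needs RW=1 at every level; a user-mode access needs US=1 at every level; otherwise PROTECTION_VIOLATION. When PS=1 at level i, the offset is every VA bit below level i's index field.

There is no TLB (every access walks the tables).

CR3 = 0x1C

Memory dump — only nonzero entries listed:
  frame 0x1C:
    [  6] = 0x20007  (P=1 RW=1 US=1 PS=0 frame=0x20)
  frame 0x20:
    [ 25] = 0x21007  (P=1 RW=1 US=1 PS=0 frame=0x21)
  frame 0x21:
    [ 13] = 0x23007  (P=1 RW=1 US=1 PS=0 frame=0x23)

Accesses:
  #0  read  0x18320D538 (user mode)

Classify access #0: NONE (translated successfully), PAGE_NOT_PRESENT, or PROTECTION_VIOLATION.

Walk each access:
#0 VA=0x18320D538 (r,user):
  L0: frame=0x1C idx=6 entry=0x20007 [P=1 RW=1 US=1 PS=0]
  L1: frame=0x20 idx=25 entry=0x21007 [P=1 RW=1 US=1 PS=0]
  L2: frame=0x21 idx=13 entry=0x23007 [P=1 RW=1 US=1 PS=0]
  → PA=0x23538  (3 entries read)

Access #0 fault: NONE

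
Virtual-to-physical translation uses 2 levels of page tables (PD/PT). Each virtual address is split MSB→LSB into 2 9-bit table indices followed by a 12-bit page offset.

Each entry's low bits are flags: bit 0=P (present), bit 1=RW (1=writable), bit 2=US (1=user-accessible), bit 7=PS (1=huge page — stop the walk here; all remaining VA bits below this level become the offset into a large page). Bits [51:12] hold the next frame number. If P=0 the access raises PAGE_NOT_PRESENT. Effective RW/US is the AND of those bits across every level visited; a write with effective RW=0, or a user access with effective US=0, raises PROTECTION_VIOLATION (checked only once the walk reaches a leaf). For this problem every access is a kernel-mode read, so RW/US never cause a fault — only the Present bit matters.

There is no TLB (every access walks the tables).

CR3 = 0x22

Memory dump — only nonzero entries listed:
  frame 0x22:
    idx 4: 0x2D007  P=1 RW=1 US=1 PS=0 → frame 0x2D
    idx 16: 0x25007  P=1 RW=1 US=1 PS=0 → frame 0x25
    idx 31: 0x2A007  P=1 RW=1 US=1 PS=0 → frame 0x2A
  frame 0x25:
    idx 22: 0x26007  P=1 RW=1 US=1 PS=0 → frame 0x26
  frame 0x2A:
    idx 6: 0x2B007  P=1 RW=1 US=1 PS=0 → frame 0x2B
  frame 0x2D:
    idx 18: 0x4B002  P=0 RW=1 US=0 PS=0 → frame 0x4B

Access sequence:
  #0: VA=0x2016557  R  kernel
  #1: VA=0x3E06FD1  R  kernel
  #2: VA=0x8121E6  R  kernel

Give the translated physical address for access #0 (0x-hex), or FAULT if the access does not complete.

Walk each access:
#0 VA=0x2016557 (r,kernel):
  [0] read 0x22 idx=16: raw=0x25007 flags P=1 W=1 U=1 S=0
  [1] read 0x25 idx=22: raw=0x26007 flags P=1 W=1 U=1 S=0
  → PA=0x26557  (2 entries read)
#1 VA=0x3E06FD1 (r,kernel):
  [0] read 0x22 idx=31: raw=0x2A007 flags P=1 W=1 U=1 S=0
  [1] read 0x2A idx=6: raw=0x2B007 flags P=1 W=1 U=1 S=0
  → PA=0x2BFD1  (2 entries read)
#2 VA=0x8121E6 (r,kernel):
  [0] read 0x22 idx=4: raw=0x2D007 flags P=1 W=1 U=1 S=0
  [1] read 0x2D idx=18: raw=0x4B002 flags P=0 W=1 U=0 S=0
  → PAGE_NOT_PRESENT  (2 entries read)

Access #0 PA: 0x26557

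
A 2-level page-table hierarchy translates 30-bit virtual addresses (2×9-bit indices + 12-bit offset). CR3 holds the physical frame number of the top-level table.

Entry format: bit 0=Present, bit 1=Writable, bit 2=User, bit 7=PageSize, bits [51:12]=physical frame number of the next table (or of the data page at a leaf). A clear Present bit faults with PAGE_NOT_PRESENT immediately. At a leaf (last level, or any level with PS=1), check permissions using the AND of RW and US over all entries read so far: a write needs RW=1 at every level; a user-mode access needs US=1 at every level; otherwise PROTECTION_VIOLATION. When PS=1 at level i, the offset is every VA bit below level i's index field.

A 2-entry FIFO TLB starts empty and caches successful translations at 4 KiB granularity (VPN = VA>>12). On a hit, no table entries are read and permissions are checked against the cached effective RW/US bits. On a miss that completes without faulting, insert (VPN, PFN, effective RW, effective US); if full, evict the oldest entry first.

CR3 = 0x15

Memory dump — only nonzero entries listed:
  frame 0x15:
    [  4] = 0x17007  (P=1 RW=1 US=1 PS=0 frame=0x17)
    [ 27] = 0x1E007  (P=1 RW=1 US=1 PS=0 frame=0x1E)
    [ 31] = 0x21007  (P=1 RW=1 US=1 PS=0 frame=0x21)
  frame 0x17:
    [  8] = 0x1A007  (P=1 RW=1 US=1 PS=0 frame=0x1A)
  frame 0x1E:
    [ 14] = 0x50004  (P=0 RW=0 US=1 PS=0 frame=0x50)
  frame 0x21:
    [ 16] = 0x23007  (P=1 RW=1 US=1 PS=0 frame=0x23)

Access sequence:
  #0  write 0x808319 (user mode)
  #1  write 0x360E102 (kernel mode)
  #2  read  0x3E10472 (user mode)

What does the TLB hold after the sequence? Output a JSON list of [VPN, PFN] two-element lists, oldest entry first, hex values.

Walk each access:
#0 VA=0x808319 (w,user):
  [0] read 0x15 idx=4: raw=0x17007 flags P=1 W=1 U=1 S=0
  [1] read 0x17 idx=8: raw=0x1A007 flags P=1 W=1 U=1 S=0
  ✓ 0x1A319  — 2 lookups
#1 VA=0x360E102 (w,kernel):
  [0] read 0x15 idx=27: raw=0x1E007 flags P=1 W=1 U=1 S=0
  [1] read 0x1E idx=14: raw=0x50004 flags P=0 W=0 U=1 S=0
  ⇒ fault: PAGE_NOT_PRESENT  — 2 lookups
#2 VA=0x3E10472 (r,user):
  [0] read 0x15 idx=31: raw=0x21007 flags P=1 W=1 U=1 S=0
  [1] read 0x21 idx=16: raw=0x23007 flags P=1 W=1 U=1 S=0
  ✓ 0x23472  — 2 lookups

TLB: [["0x808", "0x1A"], ["0x3E10", "0x23"]]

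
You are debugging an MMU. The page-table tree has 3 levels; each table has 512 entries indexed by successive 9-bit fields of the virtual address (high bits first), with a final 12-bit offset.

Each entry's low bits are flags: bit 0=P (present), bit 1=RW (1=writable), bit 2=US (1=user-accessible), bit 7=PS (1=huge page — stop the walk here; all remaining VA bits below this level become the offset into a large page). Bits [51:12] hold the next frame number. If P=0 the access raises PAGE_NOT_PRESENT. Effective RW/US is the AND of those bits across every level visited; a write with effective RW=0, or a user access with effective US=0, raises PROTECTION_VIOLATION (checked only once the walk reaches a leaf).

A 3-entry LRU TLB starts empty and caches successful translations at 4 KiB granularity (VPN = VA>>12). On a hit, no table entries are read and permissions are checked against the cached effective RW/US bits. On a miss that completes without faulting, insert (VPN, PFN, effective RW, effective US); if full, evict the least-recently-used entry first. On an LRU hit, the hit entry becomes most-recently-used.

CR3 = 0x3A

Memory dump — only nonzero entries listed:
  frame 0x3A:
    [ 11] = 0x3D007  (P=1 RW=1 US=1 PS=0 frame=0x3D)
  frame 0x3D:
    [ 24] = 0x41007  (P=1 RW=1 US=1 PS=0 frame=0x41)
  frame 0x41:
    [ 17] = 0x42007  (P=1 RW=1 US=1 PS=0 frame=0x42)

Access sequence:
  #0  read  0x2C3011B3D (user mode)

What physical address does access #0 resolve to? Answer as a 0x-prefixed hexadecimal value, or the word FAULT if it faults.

Walk each access:
#0 VA=0x2C3011B3D (r,user):
  [0] read 0x3A idx=11: raw=0x3D007 flags P=1 W=1 U=1 S=0
  [1] read 0x3D idx=24: raw=0x41007 flags P=1 W=1 U=1 S=0
  [2] read 0x41 idx=17: raw=0x42007 flags P=1 W=1 U=1 S=0
  → PA=0x42B3D  (3 entries read)

Access #0 PA: 0x42B3D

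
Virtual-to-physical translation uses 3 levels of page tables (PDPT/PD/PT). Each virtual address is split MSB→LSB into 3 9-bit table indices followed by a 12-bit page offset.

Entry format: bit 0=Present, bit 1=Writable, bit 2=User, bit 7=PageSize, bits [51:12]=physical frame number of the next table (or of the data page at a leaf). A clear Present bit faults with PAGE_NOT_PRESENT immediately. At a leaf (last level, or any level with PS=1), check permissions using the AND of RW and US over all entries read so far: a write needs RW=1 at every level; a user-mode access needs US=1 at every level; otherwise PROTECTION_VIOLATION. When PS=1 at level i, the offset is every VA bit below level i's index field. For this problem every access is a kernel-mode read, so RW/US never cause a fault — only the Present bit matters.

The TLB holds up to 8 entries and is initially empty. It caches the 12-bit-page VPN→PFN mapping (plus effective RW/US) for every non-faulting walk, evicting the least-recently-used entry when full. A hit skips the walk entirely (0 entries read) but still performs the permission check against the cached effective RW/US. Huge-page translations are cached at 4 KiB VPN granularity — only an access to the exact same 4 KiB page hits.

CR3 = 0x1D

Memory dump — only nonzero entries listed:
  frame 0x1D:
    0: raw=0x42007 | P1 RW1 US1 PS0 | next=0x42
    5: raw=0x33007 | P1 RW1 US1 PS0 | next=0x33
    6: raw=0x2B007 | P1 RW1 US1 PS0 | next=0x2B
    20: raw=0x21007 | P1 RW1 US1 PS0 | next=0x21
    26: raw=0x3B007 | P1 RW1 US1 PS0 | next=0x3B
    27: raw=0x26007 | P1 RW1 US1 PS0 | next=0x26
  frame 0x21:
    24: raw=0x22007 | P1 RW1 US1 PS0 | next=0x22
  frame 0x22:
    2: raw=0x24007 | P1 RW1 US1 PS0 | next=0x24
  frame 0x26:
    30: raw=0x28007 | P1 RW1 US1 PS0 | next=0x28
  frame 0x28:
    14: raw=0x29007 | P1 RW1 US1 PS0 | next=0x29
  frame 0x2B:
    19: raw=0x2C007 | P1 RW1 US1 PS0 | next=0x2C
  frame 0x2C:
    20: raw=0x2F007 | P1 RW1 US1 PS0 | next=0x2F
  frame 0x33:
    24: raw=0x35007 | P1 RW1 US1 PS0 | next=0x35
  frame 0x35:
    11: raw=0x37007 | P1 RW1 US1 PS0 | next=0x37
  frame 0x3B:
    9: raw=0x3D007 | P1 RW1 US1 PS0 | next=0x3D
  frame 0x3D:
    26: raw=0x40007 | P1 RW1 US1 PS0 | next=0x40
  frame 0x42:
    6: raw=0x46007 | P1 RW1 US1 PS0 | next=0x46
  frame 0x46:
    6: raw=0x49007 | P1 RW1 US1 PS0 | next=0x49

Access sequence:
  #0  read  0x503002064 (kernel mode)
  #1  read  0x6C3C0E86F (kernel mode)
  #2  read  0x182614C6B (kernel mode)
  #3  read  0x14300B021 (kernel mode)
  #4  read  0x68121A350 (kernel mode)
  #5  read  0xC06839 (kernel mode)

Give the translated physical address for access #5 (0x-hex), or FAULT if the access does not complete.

Per-access translation:
#0 VA=0x503002064 (r,kernel):
  L0: frame=0x1D idx=20 entry=0x21007 [P=1 RW=1 US=1 PS=0]
  L1: frame=0x21 idx=24 entry=0x22007 [P=1 RW=1 US=1 PS=0]
  L2: frame=0x22 idx=2 entry=0x24007 [P=1 RW=1 US=1 PS=0]
  ⇒ phys 0x24064  [3 reads]
#1 VA=0x6C3C0E86F (r,kernel):
  L0: frame=0x1D idx=27 entry=0x26007 [P=1 RW=1 US=1 PS=0]
  L1: frame=0x26 idx=30 entry=0x28007 [P=1 RW=1 US=1 PS=0]
  L2: frame=0x28 idx=14 entry=0x29007 [P=1 RW=1 US=1 PS=0]
  ⇒ phys 0x2986F  [3 reads]
#2 VA=0x182614C6B (r,kernel):
  L0: frame=0x1D idx=6 entry=0x2B007 [P=1 RW=1 US=1 PS=0]
  L1: frame=0x2B idx=19 entry=0x2C007 [P=1 RW=1 US=1 PS=0]
  L2: frame=0x2C idx=20 entry=0x2F007 [P=1 RW=1 US=1 PS=0]
  ⇒ phys 0x2FC6B  [3 reads]
#3 VA=0x14300B021 (r,kernel):
  L0: frame=0x1D idx=5 entry=0x33007 [P=1 RW=1 US=1 PS=0]
  L1: frame=0x33 idx=24 entry=0x35007 [P=1 RW=1 US=1 PS=0]
  L2: frame=0x35 idx=11 entry=0x37007 [P=1 RW=1 US=1 PS=0]
  ⇒ phys 0x37021  [3 reads]
#4 VA=0x68121A350 (r,kernel):
  L0: frame=0x1D idx=26 entry=0x3B007 [P=1 RW=1 US=1 PS=0]
  L1: frame=0x3B idx=9 entry=0x3D007 [P=1 RW=1 US=1 PS=0]
  L2: frame=0x3D idx=26 entry=0x40007 [P=1 RW=1 US=1 PS=0]
  ⇒ phys 0x40350  [3 reads]
#5 VA=0xC06839 (r,kernel):
  L0: frame=0x1D idx=0 entry=0x42007 [P=1 RW=1 US=1 PS=0]
  L1: frame=0x42 idx=6 entry=0x46007 [P=1 RW=1 US=1 PS=0]
  L2: frame=0x46 idx=6 entry=0x49007 [P=1 RW=1 US=1 PS=0]
  ⇒ phys 0x49839  [3 reads]

Access #5 PA: 0x49839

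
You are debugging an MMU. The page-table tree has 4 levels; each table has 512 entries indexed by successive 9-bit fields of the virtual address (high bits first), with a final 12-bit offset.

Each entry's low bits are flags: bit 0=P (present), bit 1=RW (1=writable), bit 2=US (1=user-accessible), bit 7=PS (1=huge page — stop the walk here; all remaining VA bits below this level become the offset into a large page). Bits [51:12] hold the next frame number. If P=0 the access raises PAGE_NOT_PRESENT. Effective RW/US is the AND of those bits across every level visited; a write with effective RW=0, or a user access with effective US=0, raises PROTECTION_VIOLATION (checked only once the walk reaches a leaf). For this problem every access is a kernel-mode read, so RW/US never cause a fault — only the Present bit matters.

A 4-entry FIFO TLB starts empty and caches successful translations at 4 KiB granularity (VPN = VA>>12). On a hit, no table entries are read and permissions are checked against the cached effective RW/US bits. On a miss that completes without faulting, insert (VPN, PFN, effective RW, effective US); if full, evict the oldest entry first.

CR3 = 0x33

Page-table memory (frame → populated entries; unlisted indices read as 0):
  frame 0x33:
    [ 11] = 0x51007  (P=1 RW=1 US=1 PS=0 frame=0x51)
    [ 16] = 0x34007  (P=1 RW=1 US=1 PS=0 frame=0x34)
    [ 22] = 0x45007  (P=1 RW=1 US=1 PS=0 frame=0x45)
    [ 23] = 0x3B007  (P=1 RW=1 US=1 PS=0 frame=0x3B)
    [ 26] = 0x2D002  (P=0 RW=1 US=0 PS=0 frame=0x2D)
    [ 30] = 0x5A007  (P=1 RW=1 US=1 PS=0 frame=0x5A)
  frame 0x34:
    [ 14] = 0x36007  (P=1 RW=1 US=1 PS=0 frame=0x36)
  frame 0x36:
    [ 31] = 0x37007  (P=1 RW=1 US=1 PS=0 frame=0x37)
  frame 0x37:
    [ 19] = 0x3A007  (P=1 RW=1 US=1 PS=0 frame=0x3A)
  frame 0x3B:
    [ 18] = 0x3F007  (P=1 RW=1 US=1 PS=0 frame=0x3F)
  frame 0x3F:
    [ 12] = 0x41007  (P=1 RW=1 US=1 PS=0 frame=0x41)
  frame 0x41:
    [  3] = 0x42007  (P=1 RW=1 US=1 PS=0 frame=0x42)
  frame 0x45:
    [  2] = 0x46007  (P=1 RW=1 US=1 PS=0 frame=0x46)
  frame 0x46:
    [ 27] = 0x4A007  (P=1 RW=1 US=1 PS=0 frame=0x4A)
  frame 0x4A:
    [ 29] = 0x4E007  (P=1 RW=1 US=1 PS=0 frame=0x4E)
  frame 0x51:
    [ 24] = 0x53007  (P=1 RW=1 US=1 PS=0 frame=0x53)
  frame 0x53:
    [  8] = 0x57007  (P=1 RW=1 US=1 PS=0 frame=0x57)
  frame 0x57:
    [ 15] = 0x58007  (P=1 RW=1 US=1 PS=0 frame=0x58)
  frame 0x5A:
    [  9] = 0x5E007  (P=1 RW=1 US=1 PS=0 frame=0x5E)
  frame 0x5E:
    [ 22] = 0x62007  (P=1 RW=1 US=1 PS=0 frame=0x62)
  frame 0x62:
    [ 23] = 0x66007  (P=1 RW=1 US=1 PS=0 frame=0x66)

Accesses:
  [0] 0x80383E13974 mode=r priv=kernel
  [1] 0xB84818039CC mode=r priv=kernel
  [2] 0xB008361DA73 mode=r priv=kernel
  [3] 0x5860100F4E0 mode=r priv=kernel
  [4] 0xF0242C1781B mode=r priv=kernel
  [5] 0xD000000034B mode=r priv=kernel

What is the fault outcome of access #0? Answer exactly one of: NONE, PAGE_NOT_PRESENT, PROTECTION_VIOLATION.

Walk each access:
#0 VA=0x80383E13974 (r,kernel):
  [0] read 0x33 idx=16: raw=0x34007 flags P=1 W=1 U=1 S=0
  [1] read 0x34 idx=14: raw=0x36007 flags P=1 W=1 U=1 S=0
  [2] read 0x36 idx=31: raw=0x37007 flags P=1 W=1 U=1 S=0
  [3] read 0x37 idx=19: raw=0x3A007 flags P=1 W=1 U=1 S=0
  → PA=0x3A974  (4 entries read)
#1 VA=0xB84818039CC (r,kernel):
  [0] read 0x33 idx=23: raw=0x3B007 flags P=1 W=1 U=1 S=0
  [1] read 0x3B idx=18: raw=0x3F007 flags P=1 W=1 U=1 S=0
  [2] read 0x3F idx=12: raw=0x41007 flags P=1 W=1 U=1 S=0
  [3] read 0x41 idx=3: raw=0x42007 flags P=1 W=1 U=1 S=0
  → PA=0x429CC  (4 entries read)
#2 VA=0xB008361DA73 (r,kernel):
  [0] read 0x33 idx=22: raw=0x45007 flags P=1 W=1 U=1 S=0
  [1] read 0x45 idx=2: raw=0x46007 flags P=1 W=1 U=1 S=0
  [2] read 0x46 idx=27: raw=0x4A007 flags P=1 W=1 U=1 S=0
  [3] read 0x4A idx=29: raw=0x4E007 flags P=1 W=1 U=1 S=0
  → PA=0x4EA73  (4 entries read)
#3 VA=0x5860100F4E0 (r,kernel):
  [0] read 0x33 idx=11: raw=0x51007 flags P=1 W=1 U=1 S=0
  [1] read 0x51 idx=24: raw=0x53007 flags P=1 W=1 U=1 S=0
  [2] read 0x53 idx=8: raw=0x57007 flags P=1 W=1 U=1 S=0
  [3] read 0x57 idx=15: raw=0x58007 flags P=1 W=1 U=1 S=0
  → PA=0x584E0  (4 entries read)
#4 VA=0xF0242C1781B (r,kernel):
  [0] read 0x33 idx=30: raw=0x5A007 flags P=1 W=1 U=1 S=0
  [1] read 0x5A idx=9: raw=0x5E007 flags P=1 W=1 U=1 S=0
  [2] read 0x5E idx=22: raw=0x62007 flags P=1 W=1 U=1 S=0
  [3] read 0x62 idx=23: raw=0x66007 flags P=1 W=1 U=1 S=0
  → PA=0x6681B  (4 entries read)
#5 VA=0xD000000034B (r,kernel):
  [0] read 0x33 idx=26: raw=0x2D002 flags P=0 W=1 U=0 S=0
  ⇒ fault: PAGE_NOT_PRESENT  — 1 lookups

Access #0 fault: NONE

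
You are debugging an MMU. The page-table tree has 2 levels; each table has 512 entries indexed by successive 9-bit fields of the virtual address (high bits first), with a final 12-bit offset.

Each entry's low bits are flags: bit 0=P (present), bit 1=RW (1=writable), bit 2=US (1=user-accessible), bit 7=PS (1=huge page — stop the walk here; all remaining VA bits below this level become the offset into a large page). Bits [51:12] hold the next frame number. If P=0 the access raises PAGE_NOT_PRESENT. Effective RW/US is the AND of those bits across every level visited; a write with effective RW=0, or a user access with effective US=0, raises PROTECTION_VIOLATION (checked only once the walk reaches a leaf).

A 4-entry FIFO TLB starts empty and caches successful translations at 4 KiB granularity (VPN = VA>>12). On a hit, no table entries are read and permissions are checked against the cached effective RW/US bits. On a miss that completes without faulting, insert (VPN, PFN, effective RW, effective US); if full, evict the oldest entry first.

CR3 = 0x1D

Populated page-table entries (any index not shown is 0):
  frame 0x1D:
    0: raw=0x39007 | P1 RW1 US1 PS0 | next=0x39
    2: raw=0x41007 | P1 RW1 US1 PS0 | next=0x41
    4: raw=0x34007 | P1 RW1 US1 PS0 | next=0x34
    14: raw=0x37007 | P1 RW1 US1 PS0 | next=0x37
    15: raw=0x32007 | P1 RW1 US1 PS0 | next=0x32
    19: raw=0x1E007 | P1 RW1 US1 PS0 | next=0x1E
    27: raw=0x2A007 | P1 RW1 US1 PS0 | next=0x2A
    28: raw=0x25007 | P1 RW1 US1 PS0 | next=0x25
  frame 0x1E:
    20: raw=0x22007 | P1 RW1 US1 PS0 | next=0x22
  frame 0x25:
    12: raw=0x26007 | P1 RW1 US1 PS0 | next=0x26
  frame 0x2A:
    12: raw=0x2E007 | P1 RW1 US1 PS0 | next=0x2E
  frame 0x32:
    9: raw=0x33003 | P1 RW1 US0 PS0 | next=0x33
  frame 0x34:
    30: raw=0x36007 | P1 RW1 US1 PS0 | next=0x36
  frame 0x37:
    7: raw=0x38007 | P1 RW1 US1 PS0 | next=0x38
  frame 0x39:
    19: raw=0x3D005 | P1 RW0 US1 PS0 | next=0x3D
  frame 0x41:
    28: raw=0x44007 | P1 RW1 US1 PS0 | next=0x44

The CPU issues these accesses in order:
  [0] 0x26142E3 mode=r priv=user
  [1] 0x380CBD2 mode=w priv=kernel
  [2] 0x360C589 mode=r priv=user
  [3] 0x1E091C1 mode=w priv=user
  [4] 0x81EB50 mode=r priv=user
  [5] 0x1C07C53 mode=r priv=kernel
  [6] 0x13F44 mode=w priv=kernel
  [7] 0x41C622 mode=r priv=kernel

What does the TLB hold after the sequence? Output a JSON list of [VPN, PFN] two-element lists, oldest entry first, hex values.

Walk each access:
#0 VA=0x26142E3 (r,user):
  L0 @0x1D[19] → 0x1E007  P=1,RW=1,US=1,PS=0
  L1 @0x1E[20] → 0x22007  P=1,RW=1,US=1,PS=0
  → PA=0x222E3  (2 entries read)
#1 VA=0x380CBD2 (w,kernel):
  L0 @0x1D[28] → 0x25007  P=1,RW=1,US=1,PS=0
  L1 @0x25[12] → 0x26007  P=1,RW=1,US=1,PS=0
  → PA=0x26BD2  (2 entries read)
#2 VA=0x360C589 (r,user):
  L0 @0x1D[27] → 0x2A007  P=1,RW=1,US=1,PS=0
  L1 @0x2A[12] → 0x2E007  P=1,RW=1,US=1,PS=0
  → PA=0x2E589  (2 entries read)
#3 VA=0x1E091C1 (w,user):
  L0 @0x1D[15] → 0x32007  P=1,RW=1,US=1,PS=0
  L1 @0x32[9] → 0x33003  P=1,RW=1,US=0,PS=0
  ⇒ fault: PROTECTION_VIOLATION  — 2 lookups
#4 VA=0x81EB50 (r,user):
  L0 @0x1D[4] → 0x34007  P=1,RW=1,US=1,PS=0
  L1 @0x34[30] → 0x36007  P=1,RW=1,US=1,PS=0
  → PA=0x36B50  (2 entries read)
#5 VA=0x1C07C53 (r,kernel):
  L0 @0x1D[14] → 0x37007  P=1,RW=1,US=1,PS=0
  L1 @0x37[7] → 0x38007  P=1,RW=1,US=1,PS=0
  → PA=0x38C53  (2 entries read)
#6 VA=0x13F44 (w,kernel):
  L0 @0x1D[0] → 0x39007  P=1,RW=1,US=1,PS=0
  L1 @0x39[19] → 0x3D005  P=1,RW=0,US=1,PS=0
  ⇒ fault: PROTECTION_VIOLATION  — 2 lookups
#7 VA=0x41C622 (r,kernel):
  L0 @0x1D[2] → 0x41007  P=1,RW=1,US=1,PS=0
  L1 @0x41[28] → 0x44007  P=1,RW=1,US=1,PS=0
  → PA=0x44622  (2 entries read)

TLB: [["0x360C", "0x2E"], ["0x81E", "0x36"], ["0x1C07", "0x38"], ["0x41C", "0x44"]]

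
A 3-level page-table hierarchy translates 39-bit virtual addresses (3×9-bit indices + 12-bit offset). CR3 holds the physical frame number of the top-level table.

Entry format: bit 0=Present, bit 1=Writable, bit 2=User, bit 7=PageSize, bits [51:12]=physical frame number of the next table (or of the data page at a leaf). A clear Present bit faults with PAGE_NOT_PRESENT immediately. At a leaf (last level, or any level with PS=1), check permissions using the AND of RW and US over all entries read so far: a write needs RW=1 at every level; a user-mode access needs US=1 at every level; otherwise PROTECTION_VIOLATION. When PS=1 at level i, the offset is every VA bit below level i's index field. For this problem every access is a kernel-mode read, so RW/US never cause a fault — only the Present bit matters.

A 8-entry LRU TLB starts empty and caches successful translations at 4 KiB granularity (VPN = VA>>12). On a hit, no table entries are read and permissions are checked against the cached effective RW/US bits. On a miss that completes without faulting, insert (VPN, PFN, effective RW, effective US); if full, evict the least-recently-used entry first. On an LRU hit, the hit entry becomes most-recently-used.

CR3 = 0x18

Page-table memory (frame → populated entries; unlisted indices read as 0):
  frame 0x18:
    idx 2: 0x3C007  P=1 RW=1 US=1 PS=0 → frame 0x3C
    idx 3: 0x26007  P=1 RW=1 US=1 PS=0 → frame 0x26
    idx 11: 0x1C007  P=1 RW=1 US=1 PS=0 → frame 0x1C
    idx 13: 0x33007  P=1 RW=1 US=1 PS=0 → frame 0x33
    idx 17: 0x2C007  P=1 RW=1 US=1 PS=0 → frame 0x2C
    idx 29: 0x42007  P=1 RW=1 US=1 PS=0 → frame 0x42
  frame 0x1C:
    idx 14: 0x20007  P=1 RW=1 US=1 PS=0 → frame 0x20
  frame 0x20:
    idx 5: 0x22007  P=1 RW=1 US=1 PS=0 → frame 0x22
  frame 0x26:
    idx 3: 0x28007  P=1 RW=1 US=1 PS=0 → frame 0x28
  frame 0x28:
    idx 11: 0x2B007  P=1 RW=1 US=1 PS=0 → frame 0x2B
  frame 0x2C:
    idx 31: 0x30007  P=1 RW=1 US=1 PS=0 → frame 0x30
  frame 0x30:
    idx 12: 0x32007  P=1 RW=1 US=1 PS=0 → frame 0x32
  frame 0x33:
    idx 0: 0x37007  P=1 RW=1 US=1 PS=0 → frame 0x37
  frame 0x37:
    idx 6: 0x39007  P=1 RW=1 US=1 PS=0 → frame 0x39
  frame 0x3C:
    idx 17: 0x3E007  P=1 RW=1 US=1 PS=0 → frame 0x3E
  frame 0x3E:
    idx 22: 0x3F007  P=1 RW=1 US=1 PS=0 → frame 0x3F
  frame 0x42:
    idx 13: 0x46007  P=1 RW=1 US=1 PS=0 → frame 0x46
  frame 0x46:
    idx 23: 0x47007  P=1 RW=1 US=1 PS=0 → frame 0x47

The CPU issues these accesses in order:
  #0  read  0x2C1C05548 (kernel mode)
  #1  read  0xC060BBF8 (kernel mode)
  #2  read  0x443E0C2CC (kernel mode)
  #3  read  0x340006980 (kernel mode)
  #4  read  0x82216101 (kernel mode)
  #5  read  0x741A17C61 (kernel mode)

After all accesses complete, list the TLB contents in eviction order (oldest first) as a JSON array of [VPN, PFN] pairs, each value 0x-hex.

Per-access translation:
#0 VA=0x2C1C05548 (r,kernel):
  lvl0: tbl 0x18, slot 11 ⇒ 0x1C007 (P1/RW1/US1/PS0)
  lvl1: tbl 0x1C, slot 14 ⇒ 0x20007 (P1/RW1/US1/PS0)
  lvl2: tbl 0x20, slot 5 ⇒ 0x22007 (P1/RW1/US1/PS0)
  → PA=0x22548  (3 entries read)
#1 VA=0xC060BBF8 (r,kernel):
  lvl0: tbl 0x18, slot 3 ⇒ 0x26007 (P1/RW1/US1/PS0)
  lvl1: tbl 0x26, slot 3 ⇒ 0x28007 (P1/RW1/US1/PS0)
  lvl2: tbl 0x28, slot 11 ⇒ 0x2B007 (P1/RW1/US1/PS0)
  → PA=0x2BBF8  (3 entries read)
#2 VA=0x443E0C2CC (r,kernel):
  lvl0: tbl 0x18, slot 17 ⇒ 0x2C007 (P1/RW1/US1/PS0)
  lvl1: tbl 0x2C, slot 31 ⇒ 0x30007 (P1/RW1/US1/PS0)
  lvl2: tbl 0x30, slot 12 ⇒ 0x32007 (P1/RW1/US1/PS0)
  → PA=0x322CC  (3 entries read)
#3 VA=0x340006980 (r,kernel):
  lvl0: tbl 0x18, slot 13 ⇒ 0x33007 (P1/RW1/US1/PS0)
  lvl1: tbl 0x33, slot 0 ⇒ 0x37007 (P1/RW1/US1/PS0)
  lvl2: tbl 0x37, slot 6 ⇒ 0x39007 (P1/RW1/US1/PS0)
  → PA=0x39980  (3 entries read)
#4 VA=0x82216101 (r,kernel):
  lvl0: tbl 0x18, slot 2 ⇒ 0x3C007 (P1/RW1/US1/PS0)
  lvl1: tbl 0x3C, slot 17 ⇒ 0x3E007 (P1/RW1/US1/PS0)
  lvl2: tbl 0x3E, slot 22 ⇒ 0x3F007 (P1/RW1/US1/PS0)
  → PA=0x3F101  (3 entries read)
#5 VA=0x741A17C61 (r,kernel):
  lvl0: tbl 0x18, slot 29 ⇒ 0x42007 (P1/RW1/US1/PS0)
  lvl1: tbl 0x42, slot 13 ⇒ 0x46007 (P1/RW1/US1/PS0)
  lvl2: tbl 0x46, slot 23 ⇒ 0x47007 (P1/RW1/US1/PS0)
  → PA=0x47C61  (3 entries read)

TLB: [["0x2C1C05", "0x22"], ["0xC060B", "0x2B"], ["0x443E0C", "0x32"], ["0x340006", "0x39"], ["0x82216", "0x3F"], ["0x741A17", "0x47"]]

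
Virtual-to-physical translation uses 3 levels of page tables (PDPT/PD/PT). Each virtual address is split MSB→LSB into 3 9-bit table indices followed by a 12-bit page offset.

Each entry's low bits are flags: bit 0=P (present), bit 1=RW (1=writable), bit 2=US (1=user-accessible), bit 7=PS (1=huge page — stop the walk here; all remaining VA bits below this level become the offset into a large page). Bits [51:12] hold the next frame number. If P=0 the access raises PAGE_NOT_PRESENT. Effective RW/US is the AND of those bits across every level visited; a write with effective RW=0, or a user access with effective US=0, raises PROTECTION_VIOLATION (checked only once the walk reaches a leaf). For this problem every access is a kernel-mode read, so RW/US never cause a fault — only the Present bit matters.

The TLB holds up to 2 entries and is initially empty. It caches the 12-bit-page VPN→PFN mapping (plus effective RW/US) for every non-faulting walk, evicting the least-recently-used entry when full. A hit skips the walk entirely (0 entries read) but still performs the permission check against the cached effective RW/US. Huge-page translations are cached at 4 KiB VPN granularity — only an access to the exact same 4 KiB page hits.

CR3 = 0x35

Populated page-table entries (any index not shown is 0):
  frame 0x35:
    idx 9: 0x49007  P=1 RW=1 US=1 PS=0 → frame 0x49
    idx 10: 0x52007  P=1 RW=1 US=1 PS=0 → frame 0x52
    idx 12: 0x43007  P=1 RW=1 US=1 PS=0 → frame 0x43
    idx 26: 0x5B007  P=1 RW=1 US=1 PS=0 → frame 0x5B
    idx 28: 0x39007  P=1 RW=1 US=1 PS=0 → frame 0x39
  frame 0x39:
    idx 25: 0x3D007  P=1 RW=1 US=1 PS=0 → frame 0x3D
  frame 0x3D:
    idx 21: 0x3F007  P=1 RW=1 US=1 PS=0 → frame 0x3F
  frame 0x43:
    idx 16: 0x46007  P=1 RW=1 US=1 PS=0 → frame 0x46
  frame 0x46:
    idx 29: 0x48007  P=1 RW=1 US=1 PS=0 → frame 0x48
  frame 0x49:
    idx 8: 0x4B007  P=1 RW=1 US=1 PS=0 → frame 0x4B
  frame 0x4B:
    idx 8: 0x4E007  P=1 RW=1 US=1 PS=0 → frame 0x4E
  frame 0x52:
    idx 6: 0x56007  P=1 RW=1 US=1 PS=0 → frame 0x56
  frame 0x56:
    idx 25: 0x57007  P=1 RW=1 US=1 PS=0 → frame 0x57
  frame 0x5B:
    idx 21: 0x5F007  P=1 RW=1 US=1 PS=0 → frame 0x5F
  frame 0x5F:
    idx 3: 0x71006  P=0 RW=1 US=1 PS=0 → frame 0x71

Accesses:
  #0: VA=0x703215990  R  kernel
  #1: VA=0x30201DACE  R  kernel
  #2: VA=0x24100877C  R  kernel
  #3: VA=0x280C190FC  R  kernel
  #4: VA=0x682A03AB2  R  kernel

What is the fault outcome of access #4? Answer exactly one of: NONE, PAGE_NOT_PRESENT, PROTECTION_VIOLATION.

Walk each access:
#0 VA=0x703215990 (r,kernel):
  [0] read 0x35 idx=28: raw=0x39007 flags P=1 W=1 U=1 S=0
  [1] read 0x39 idx=25: raw=0x3D007 flags P=1 W=1 U=1 S=0
  [2] read 0x3D idx=21: raw=0x3F007 flags P=1 W=1 U=1 S=0
  ⇒ phys 0x3F990  [3 reads]
#1 VA=0x30201DACE (r,kernel):
  [0] read 0x35 idx=12: raw=0x43007 flags P=1 W=1 U=1 S=0
  [1] read 0x43 idx=16: raw=0x46007 flags P=1 W=1 U=1 S=0
  [2] read 0x46 idx=29: raw=0x48007 flags P=1 W=1 U=1 S=0
  ⇒ phys 0x48ACE  [3 reads]
#2 VA=0x24100877C (r,kernel):
  [0] read 0x35 idx=9: raw=0x49007 flags P=1 W=1 U=1 S=0
  [1] read 0x49 idx=8: raw=0x4B007 flags P=1 W=1 U=1 S=0
  [2] read 0x4B idx=8: raw=0x4E007 flags P=1 W=1 U=1 S=0
  ⇒ phys 0x4E77C  [3 reads]
#3 VA=0x280C190FC (r,kernel):
  [0] read 0x35 idx=10: raw=0x52007 flags P=1 W=1 U=1 S=0
  [1] read 0x52 idx=6: raw=0x56007 flags P=1 W=1 U=1 S=0
  [2] read 0x56 idx=25: raw=0x57007 flags P=1 W=1 U=1 S=0
  ⇒ phys 0x570FC  [3 reads]
#4 VA=0x682A03AB2 (r,kernel):
  [0] read 0x35 idx=26: raw=0x5B007 flags P=1 W=1 U=1 S=0
  [1] read 0x5B idx=21: raw=0x5F007 flags P=1 W=1 U=1 S=0
  [2] read 0x5F idx=3: raw=0x71006 flags P=0 W=1 U=1 S=0
  ⇒ fault: PAGE_NOT_PRESENT  — 3 lookups

Access #4 fault: PAGE_NOT_PRESENT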